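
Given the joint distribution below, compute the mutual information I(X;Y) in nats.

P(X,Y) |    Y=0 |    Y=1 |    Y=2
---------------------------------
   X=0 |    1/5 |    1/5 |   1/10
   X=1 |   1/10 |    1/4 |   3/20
0.0248 nats

Mutual information: I(X;Y) = H(X) + H(Y) - H(X,Y)

Marginals:
P(X) = (1/2, 1/2), H(X) = 0.6931 nats
P(Y) = (3/10, 9/20, 1/4), H(Y) = 1.0671 nats

Joint entropy: H(X,Y) = 1.7354 nats

I(X;Y) = 0.6931 + 1.0671 - 1.7354 = 0.0248 nats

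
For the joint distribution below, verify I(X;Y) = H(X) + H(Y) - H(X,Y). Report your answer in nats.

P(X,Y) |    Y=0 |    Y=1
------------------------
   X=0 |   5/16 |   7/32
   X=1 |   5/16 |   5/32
I(X;Y) = 0.0033 nats

Mutual information has multiple equivalent forms:
- I(X;Y) = H(X) - H(X|Y)
- I(X;Y) = H(Y) - H(Y|X)
- I(X;Y) = H(X) + H(Y) - H(X,Y)

Computing all quantities:
H(X) = 0.6912, H(Y) = 0.6616, H(X,Y) = 1.3495
H(X|Y) = 0.6879, H(Y|X) = 0.6583

Verification:
H(X) - H(X|Y) = 0.6912 - 0.6879 = 0.0033
H(Y) - H(Y|X) = 0.6616 - 0.6583 = 0.0033
H(X) + H(Y) - H(X,Y) = 0.6912 + 0.6616 - 1.3495 = 0.0033

All forms give I(X;Y) = 0.0033 nats. ✓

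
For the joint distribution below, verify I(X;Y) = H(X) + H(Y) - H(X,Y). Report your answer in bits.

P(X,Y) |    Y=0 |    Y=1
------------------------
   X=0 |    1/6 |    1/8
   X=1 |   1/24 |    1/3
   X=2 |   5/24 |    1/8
I(X;Y) = 0.1856 bits

Mutual information has multiple equivalent forms:
- I(X;Y) = H(X) - H(X|Y)
- I(X;Y) = H(Y) - H(Y|X)
- I(X;Y) = H(X) + H(Y) - H(X,Y)

Computing all quantities:
H(X) = 1.5774, H(Y) = 0.9799, H(X,Y) = 2.3717
H(X|Y) = 1.3918, H(Y|X) = 0.7942

Verification:
H(X) - H(X|Y) = 1.5774 - 1.3918 = 0.1856
H(Y) - H(Y|X) = 0.9799 - 0.7942 = 0.1856
H(X) + H(Y) - H(X,Y) = 1.5774 + 0.9799 - 2.3717 = 0.1856

All forms give I(X;Y) = 0.1856 bits. ✓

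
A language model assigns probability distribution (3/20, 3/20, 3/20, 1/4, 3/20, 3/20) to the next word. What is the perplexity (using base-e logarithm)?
5.8674

Perplexity is e^H (or exp(H) for natural log).

First, H = -Σ p log p = 1.7694 nats
Perplexity = e^1.7694 = 5.8674

Interpretation: The model's uncertainty is equivalent to choosing uniformly among 5.9 options.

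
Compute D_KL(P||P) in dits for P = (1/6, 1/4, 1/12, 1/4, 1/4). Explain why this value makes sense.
0.0000 dits

KL divergence satisfies the Gibbs inequality: D_KL(P||Q) ≥ 0 for all distributions P, Q.

D_KL(P||Q) = Σ p(x) log(p(x)/q(x))
Each term is p(x) × log_10(p(x)/p(x)) = p(x) × log_10(1) = 0, so the sum is 0.
D_KL(P||Q) = 0.0000 dits

When P = Q, the KL divergence is exactly 0, as there is no 'divergence' between identical distributions.

This non-negativity is a fundamental property: relative entropy cannot be negative because it measures how different Q is from P.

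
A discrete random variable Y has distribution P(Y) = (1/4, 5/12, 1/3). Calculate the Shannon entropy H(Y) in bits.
1.5546 bits

Shannon entropy is H(X) = -Σ p(x) log p(x).

For P = (1/4, 5/12, 1/3):
H = -1/4 × log_2(1/4) -5/12 × log_2(5/12) -1/3 × log_2(1/3)
H = 1.5546 bits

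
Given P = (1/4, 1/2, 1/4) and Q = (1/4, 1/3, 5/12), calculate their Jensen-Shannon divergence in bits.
0.0273 bits

Jensen-Shannon divergence is:
JSD(P||Q) = 0.5 × D_KL(P||M) + 0.5 × D_KL(Q||M)
where M = 0.5 × (P + Q) is the mixture distribution.

M = 0.5 × (1/4, 1/2, 1/4) + 0.5 × (1/4, 1/3, 5/12) = (1/4, 5/12, 1/3)

D_KL(P||M) = 0.0278 bits
D_KL(Q||M) = 0.0268 bits

JSD(P||Q) = 0.5 × 0.0278 + 0.5 × 0.0268 = 0.0273 bits

Unlike KL divergence, JSD is symmetric and bounded: 0 ≤ JSD ≤ log(2).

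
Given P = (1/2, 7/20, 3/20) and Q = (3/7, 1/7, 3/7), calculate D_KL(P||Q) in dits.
0.1013 dits

KL divergence: D_KL(P||Q) = Σ p(x) log(p(x)/q(x))

Computing term by term:
  x=0: 1/2 × log_10[(1/2)/(3/7)] = 1/2 × 0.0669 = 0.0335
  x=1: 7/20 × log_10[(7/20)/(1/7)] = 7/20 × 0.3892 = 0.1362
  x=2: 3/20 × log_10[(3/20)/(3/7)] = 3/20 × -0.4559 = -0.0684

D_KL(P||Q) = 0.1013 dits

Note: KL divergence is always non-negative and equals 0 iff P = Q.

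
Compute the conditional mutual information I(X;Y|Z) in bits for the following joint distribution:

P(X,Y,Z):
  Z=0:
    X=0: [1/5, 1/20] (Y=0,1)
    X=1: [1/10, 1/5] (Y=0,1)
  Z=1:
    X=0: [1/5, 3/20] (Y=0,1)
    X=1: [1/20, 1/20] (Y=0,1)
0.0919 bits

Conditional mutual information: I(X;Y|Z) = H(X|Z) + H(Y|Z) - H(X,Y|Z)

H(Z) = 0.9928
H(X,Z) = 1.8834 → H(X|Z) = 0.8906
H(Y,Z) = 1.9855 → H(Y|Z) = 0.9927
H(X,Y,Z) = 2.7842 → H(X,Y|Z) = 1.7914

I(X;Y|Z) = 0.8906 + 0.9927 - 1.7914 = 0.0919 bits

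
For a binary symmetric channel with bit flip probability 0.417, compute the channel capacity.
0.0200 bits

For a binary symmetric channel (BSC) with error probability p:
Capacity C = 1 - H(p) bits per symbol

where H(p) = -p log₂(p) - (1-p) log₂(1-p) is the binary entropy function.

H(0.417) = 0.9800 bits
C = 1 - 0.9800 = 0.0200 bits per symbol

This means we can reliably transmit up to 0.0200 bits of information per channel use.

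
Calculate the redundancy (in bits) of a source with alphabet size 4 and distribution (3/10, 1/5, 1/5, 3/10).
0.0290 bits

Redundancy measures how far a source is from maximum entropy:
R = H_max - H(X)

Maximum entropy for 4 symbols: H_max = log_2(4) = 2.0000 bits
Actual entropy: H(X) = 1.9710 bits
Redundancy: R = 2.0000 - 1.9710 = 0.0290 bits

This redundancy represents potential for compression: the source could be compressed by 0.0290 bits per symbol.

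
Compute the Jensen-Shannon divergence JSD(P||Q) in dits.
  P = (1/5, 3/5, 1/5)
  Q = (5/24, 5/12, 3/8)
0.0095 dits

Jensen-Shannon divergence is:
JSD(P||Q) = 0.5 × D_KL(P||M) + 0.5 × D_KL(Q||M)
where M = 0.5 × (P + Q) is the mixture distribution.

M = 0.5 × (1/5, 3/5, 1/5) + 0.5 × (5/24, 5/12, 3/8) = (0.204167, 0.508333, 0.2875)

D_KL(P||M) = 0.0099 dits
D_KL(Q||M) = 0.0091 dits

JSD(P||Q) = 0.5 × 0.0099 + 0.5 × 0.0091 = 0.0095 dits

Unlike KL divergence, JSD is symmetric and bounded: 0 ≤ JSD ≤ log(2).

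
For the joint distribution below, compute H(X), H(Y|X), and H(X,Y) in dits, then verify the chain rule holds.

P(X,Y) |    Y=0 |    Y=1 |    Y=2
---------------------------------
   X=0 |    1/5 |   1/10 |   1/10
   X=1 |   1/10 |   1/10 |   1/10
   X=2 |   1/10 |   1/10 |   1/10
H(X,Y) = 0.9398, H(X) = 0.4729, H(Y|X) = 0.4669 (all in dits)

Chain rule: H(X,Y) = H(X) + H(Y|X)

Left side — joint entropy directly:
H(X,Y) = -Σ p(x,y) log p(x,y) = 0.9398 dits

Right side — compute H(Y|X) from the conditional distributions:
P(X) = (2/5, 3/10, 3/10), so H(X) = 0.4729 dits
H(Y|X) = Σ_x P(X=x) · H(Y|X=x):
  P(Y|X=0) = (1/2, 1/4, 1/4), H(Y|X=0) = 0.4515, weight P(X=0) = 2/5
  P(Y|X=1) = (1/3, 1/3, 1/3), H(Y|X=1) = 0.4771, weight P(X=1) = 3/10
  P(Y|X=2) = (1/3, 1/3, 1/3), H(Y|X=2) = 0.4771, weight P(X=2) = 3/10
H(Y|X) = 0.4669 dits

H(X) + H(Y|X) = 0.4729 + 0.4669 = 0.9398 dits

Both sides equal 0.9398 dits. ✓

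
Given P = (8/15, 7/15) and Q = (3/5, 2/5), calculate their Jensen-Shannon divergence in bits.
0.0033 bits

Jensen-Shannon divergence is:
JSD(P||Q) = 0.5 × D_KL(P||M) + 0.5 × D_KL(Q||M)
where M = 0.5 × (P + Q) is the mixture distribution.

M = 0.5 × (8/15, 7/15) + 0.5 × (3/5, 2/5) = (17/30, 13/30)

D_KL(P||M) = 0.0032 bits
D_KL(Q||M) = 0.0033 bits

JSD(P||Q) = 0.5 × 0.0032 + 0.5 × 0.0033 = 0.0033 bits

Unlike KL divergence, JSD is symmetric and bounded: 0 ≤ JSD ≤ log(2).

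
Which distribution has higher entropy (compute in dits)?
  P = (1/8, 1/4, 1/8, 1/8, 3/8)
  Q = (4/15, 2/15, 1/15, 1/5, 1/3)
P

Computing entropies in dits:
H(P) = 0.6489
H(Q) = 0.6470

Distribution P has higher entropy.

Intuition: The distribution closer to uniform (more spread out) has higher entropy.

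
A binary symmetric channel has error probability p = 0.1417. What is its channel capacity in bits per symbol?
0.4113 bits

For a binary symmetric channel (BSC) with error probability p:
Capacity C = 1 - H(p) bits per symbol

where H(p) = -p log₂(p) - (1-p) log₂(1-p) is the binary entropy function.

H(0.1417) = 0.5887 bits
C = 1 - 0.5887 = 0.4113 bits per symbol

This means we can reliably transmit up to 0.4113 bits of information per channel use.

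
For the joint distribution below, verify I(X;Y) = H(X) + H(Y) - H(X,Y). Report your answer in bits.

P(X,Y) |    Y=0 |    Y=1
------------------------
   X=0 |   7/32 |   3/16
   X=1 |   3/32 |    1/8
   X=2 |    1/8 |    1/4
I(X;Y) = 0.0243 bits

Mutual information has multiple equivalent forms:
- I(X;Y) = H(X) - H(X|Y)
- I(X;Y) = H(Y) - H(Y|X)
- I(X;Y) = H(X) + H(Y) - H(X,Y)

Computing all quantities:
H(X) = 1.5382, H(Y) = 0.9887, H(X,Y) = 2.5026
H(X|Y) = 1.5139, H(Y|X) = 0.9644

Verification:
H(X) - H(X|Y) = 1.5382 - 1.5139 = 0.0243
H(Y) - H(Y|X) = 0.9887 - 0.9644 = 0.0243
H(X) + H(Y) - H(X,Y) = 1.5382 + 0.9887 - 2.5026 = 0.0243

All forms give I(X;Y) = 0.0243 bits. ✓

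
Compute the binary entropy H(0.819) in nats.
0.4729 nats

The binary entropy function is:
H(p) = -p log(p) - (1-p) log(1-p)

H(0.819) = -0.819 × log_e(0.819) - 0.181 × log_e(0.181)
H(0.819) = 0.4729 nats

Note: Binary entropy is maximized at p=0.5 (H=1 bit) and minimized at p=0 or p=1 (H=0).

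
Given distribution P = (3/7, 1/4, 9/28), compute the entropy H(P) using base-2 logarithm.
1.5502 bits

Shannon entropy is H(X) = -Σ p(x) log p(x).

For P = (3/7, 1/4, 9/28):
H = -3/7 × log_2(3/7) -1/4 × log_2(1/4) -9/28 × log_2(9/28)
H = 1.5502 bits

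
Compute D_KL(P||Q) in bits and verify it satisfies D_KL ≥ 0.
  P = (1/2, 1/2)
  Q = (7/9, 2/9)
0.2662 bits

KL divergence satisfies the Gibbs inequality: D_KL(P||Q) ≥ 0 for all distributions P, Q.

D_KL(P||Q) = Σ p(x) log(p(x)/q(x))
Term by term:
  x=0: 1/2 × log_2[(1/2)/(7/9)] = -0.3187
  x=1: 1/2 × log_2[(1/2)/(2/9)] = 0.5850
D_KL(P||Q) = 0.2662 bits

D_KL(P||Q) = 0.2662 ≥ 0 ✓

This non-negativity is a fundamental property: relative entropy cannot be negative because it measures how different Q is from P.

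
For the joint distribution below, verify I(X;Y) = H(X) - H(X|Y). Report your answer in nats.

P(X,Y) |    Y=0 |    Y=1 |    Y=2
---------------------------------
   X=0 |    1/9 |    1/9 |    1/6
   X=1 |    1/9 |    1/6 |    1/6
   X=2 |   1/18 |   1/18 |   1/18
I(X;Y) = 0.0056 nats

Mutual information has multiple equivalent forms:
- I(X;Y) = H(X) - H(X|Y)
- I(X;Y) = H(Y) - H(Y|X)
- I(X;Y) = H(X) + H(Y) - H(X,Y)

Computing all quantities:
H(X) = 1.0263, H(Y) = 1.0893, H(X,Y) = 2.1100
H(X|Y) = 1.0207, H(Y|X) = 1.0837

Verification:
H(X) - H(X|Y) = 1.0263 - 1.0207 = 0.0056
H(Y) - H(Y|X) = 1.0893 - 1.0837 = 0.0056
H(X) + H(Y) - H(X,Y) = 1.0263 + 1.0893 - 2.1100 = 0.0056

All forms give I(X;Y) = 0.0056 nats. ✓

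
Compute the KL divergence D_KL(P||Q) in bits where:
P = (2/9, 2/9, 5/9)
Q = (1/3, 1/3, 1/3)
0.1494 bits

KL divergence: D_KL(P||Q) = Σ p(x) log(p(x)/q(x))

Computing term by term:
  x=0: 2/9 × log_2[(2/9)/(1/3)] = 2/9 × -0.5850 = -0.1300
  x=1: 2/9 × log_2[(2/9)/(1/3)] = 2/9 × -0.5850 = -0.1300
  x=2: 5/9 × log_2[(5/9)/(1/3)] = 5/9 × 0.7370 = 0.4094

D_KL(P||Q) = 0.1494 bits

Note: KL divergence is always non-negative and equals 0 iff P = Q.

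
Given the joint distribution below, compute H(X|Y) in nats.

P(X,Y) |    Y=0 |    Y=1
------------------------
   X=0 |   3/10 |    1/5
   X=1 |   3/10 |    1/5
0.6931 nats

Using the chain rule: H(X|Y) = H(X,Y) - H(Y)

First, compute H(X,Y) = 1.3662 nats

Marginal P(Y) = (3/5, 2/5)
H(Y) = 0.6730 nats

H(X|Y) = H(X,Y) - H(Y) = 1.3662 - 0.6730 = 0.6931 nats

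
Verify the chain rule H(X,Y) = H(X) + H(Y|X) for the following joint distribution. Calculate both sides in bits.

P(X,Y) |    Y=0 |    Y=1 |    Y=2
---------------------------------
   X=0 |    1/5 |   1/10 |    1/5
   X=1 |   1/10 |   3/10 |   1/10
H(X,Y) = 2.4464, H(X) = 1.0000, H(Y|X) = 1.4464 (all in bits)

Chain rule: H(X,Y) = H(X) + H(Y|X)

Left side — joint entropy directly:
H(X,Y) = -Σ p(x,y) log p(x,y) = 2.4464 bits

Right side — compute H(Y|X) from the conditional distributions:
P(X) = (1/2, 1/2), so H(X) = 1.0000 bits
H(Y|X) = Σ_x P(X=x) · H(Y|X=x):
  P(Y|X=0) = (2/5, 1/5, 2/5), H(Y|X=0) = 1.5219, weight P(X=0) = 1/2
  P(Y|X=1) = (1/5, 3/5, 1/5), H(Y|X=1) = 1.3710, weight P(X=1) = 1/2
H(Y|X) = 1.4464 bits

H(X) + H(Y|X) = 1.0000 + 1.4464 = 2.4464 bits

Both sides equal 2.4464 bits. ✓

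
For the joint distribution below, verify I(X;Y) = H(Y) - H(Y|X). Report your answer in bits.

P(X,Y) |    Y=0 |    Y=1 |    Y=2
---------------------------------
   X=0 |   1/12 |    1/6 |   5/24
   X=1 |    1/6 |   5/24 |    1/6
I(X;Y) = 0.0221 bits

Mutual information has multiple equivalent forms:
- I(X;Y) = H(X) - H(X|Y)
- I(X;Y) = H(Y) - H(Y|X)
- I(X;Y) = H(X) + H(Y) - H(X,Y)

Computing all quantities:
H(X) = 0.9950, H(Y) = 1.5613, H(X,Y) = 2.5342
H(X|Y) = 0.9729, H(Y|X) = 1.5392

Verification:
H(X) - H(X|Y) = 0.9950 - 0.9729 = 0.0221
H(Y) - H(Y|X) = 1.5613 - 1.5392 = 0.0221
H(X) + H(Y) - H(X,Y) = 0.9950 + 1.5613 - 2.5342 = 0.0221

All forms give I(X;Y) = 0.0221 bits. ✓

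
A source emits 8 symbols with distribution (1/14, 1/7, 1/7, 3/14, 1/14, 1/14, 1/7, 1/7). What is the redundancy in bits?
0.1037 bits

Redundancy measures how far a source is from maximum entropy:
R = H_max - H(X)

Maximum entropy for 8 symbols: H_max = log_2(8) = 3.0000 bits
Actual entropy: H(X) = 2.8963 bits
Redundancy: R = 3.0000 - 2.8963 = 0.1037 bits

This redundancy represents potential for compression: the source could be compressed by 0.1037 bits per symbol.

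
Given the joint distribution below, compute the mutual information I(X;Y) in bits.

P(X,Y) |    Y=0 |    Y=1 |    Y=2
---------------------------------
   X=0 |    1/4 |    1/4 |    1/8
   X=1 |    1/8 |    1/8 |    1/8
0.0157 bits

Mutual information: I(X;Y) = H(X) + H(Y) - H(X,Y)

Marginals:
P(X) = (5/8, 3/8), H(X) = 0.9544 bits
P(Y) = (3/8, 3/8, 1/4), H(Y) = 1.5613 bits

Joint entropy: H(X,Y) = 2.5000 bits

I(X;Y) = 0.9544 + 1.5613 - 2.5000 = 0.0157 bits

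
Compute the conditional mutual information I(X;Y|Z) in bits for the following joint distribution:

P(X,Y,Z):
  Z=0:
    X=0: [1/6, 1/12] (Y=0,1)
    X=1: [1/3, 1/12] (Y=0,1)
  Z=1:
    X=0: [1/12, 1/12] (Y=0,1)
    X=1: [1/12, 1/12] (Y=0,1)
0.0105 bits

Conditional mutual information: I(X;Y|Z) = H(X|Z) + H(Y|Z) - H(X,Y|Z)

H(Z) = 0.9183
H(X,Z) = 1.8879 → H(X|Z) = 0.9696
H(Y,Z) = 1.7925 → H(Y|Z) = 0.8742
H(X,Y,Z) = 2.7516 → H(X,Y|Z) = 1.8333

I(X;Y|Z) = 0.9696 + 0.8742 - 1.8333 = 0.0105 bits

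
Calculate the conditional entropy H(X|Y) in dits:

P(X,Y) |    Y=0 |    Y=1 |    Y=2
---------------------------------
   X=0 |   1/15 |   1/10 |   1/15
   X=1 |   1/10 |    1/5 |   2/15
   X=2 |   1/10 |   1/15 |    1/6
0.4488 dits

Using the chain rule: H(X|Y) = H(X,Y) - H(Y)

First, compute H(X,Y) = 0.9214 dits

Marginal P(Y) = (4/15, 11/30, 11/30)
H(Y) = 0.4726 dits

H(X|Y) = H(X,Y) - H(Y) = 0.9214 - 0.4726 = 0.4488 dits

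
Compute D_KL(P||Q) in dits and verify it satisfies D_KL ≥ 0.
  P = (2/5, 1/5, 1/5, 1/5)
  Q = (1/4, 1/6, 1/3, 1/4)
0.0337 dits

KL divergence satisfies the Gibbs inequality: D_KL(P||Q) ≥ 0 for all distributions P, Q.

D_KL(P||Q) = Σ p(x) log(p(x)/q(x))
Term by term:
  x=0: 2/5 × log_10[(2/5)/(1/4)] = 0.0816
  x=1: 1/5 × log_10[(1/5)/(1/6)] = 0.0158
  x=2: 1/5 × log_10[(1/5)/(1/3)] = -0.0444
  x=3: 1/5 × log_10[(1/5)/(1/4)] = -0.0194
D_KL(P||Q) = 0.0337 dits

D_KL(P||Q) = 0.0337 ≥ 0 ✓

This non-negativity is a fundamental property: relative entropy cannot be negative because it measures how different Q is from P.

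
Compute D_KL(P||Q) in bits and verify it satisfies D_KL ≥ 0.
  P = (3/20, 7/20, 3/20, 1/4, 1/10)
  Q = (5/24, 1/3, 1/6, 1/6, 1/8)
0.0448 bits

KL divergence satisfies the Gibbs inequality: D_KL(P||Q) ≥ 0 for all distributions P, Q.

D_KL(P||Q) = Σ p(x) log(p(x)/q(x))
Term by term:
  x=0: 3/20 × log_2[(3/20)/(5/24)] = -0.0711
  x=1: 7/20 × log_2[(7/20)/(1/3)] = 0.0246
  x=2: 3/20 × log_2[(3/20)/(1/6)] = -0.0228
  x=3: 1/4 × log_2[(1/4)/(1/6)] = 0.1462
  x=4: 1/10 × log_2[(1/10)/(1/8)] = -0.0322
D_KL(P||Q) = 0.0448 bits

D_KL(P||Q) = 0.0448 ≥ 0 ✓

This non-negativity is a fundamental property: relative entropy cannot be negative because it measures how different Q is from P.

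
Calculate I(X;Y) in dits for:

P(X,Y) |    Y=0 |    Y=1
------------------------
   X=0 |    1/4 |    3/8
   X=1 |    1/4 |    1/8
0.0147 dits

Mutual information: I(X;Y) = H(X) + H(Y) - H(X,Y)

Marginals:
P(X) = (5/8, 3/8), H(X) = 0.2873 dits
P(Y) = (1/2, 1/2), H(Y) = 0.3010 dits

Joint entropy: H(X,Y) = 0.5737 dits

I(X;Y) = 0.2873 + 0.3010 - 0.5737 = 0.0147 dits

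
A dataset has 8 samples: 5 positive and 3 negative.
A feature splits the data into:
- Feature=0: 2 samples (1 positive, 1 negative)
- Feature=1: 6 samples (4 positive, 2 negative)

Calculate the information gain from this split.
0.0157 bits

Information Gain = H(Y) - H(Y|Feature)

Before split:
P(positive) = 5/8 = 0.6250
H(Y) = 0.9544 bits

After split:
Feature=0: H = 1.0000 bits (weight = 2/8)
Feature=1: H = 0.9183 bits (weight = 6/8)
H(Y|Feature) = (2/8)×1.0000 + (6/8)×0.9183 = 0.9387 bits

Information Gain = 0.9544 - 0.9387 = 0.0157 bits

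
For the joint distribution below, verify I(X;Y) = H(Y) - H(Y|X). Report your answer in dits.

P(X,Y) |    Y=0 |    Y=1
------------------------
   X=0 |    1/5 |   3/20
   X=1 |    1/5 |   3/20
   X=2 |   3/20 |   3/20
I(X;Y) = 0.0009 dits

Mutual information has multiple equivalent forms:
- I(X;Y) = H(X) - H(X|Y)
- I(X;Y) = H(Y) - H(Y|X)
- I(X;Y) = H(X) + H(Y) - H(X,Y)

Computing all quantities:
H(X) = 0.4760, H(Y) = 0.2989, H(X,Y) = 0.7739
H(X|Y) = 0.4751, H(Y|X) = 0.2979

Verification:
H(X) - H(X|Y) = 0.4760 - 0.4751 = 0.0009
H(Y) - H(Y|X) = 0.2989 - 0.2979 = 0.0009
H(X) + H(Y) - H(X,Y) = 0.4760 + 0.2989 - 0.7739 = 0.0009

All forms give I(X;Y) = 0.0009 dits. ✓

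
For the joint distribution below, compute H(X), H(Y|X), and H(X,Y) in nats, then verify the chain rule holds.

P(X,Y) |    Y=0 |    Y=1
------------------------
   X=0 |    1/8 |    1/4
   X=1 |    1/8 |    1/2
H(X,Y) = 1.2130, H(X) = 0.6616, H(Y|X) = 0.5514 (all in nats)

Chain rule: H(X,Y) = H(X) + H(Y|X)

Left side — joint entropy directly:
H(X,Y) = -Σ p(x,y) log p(x,y) = 1.2130 nats

Right side — compute H(Y|X) from the conditional distributions:
P(X) = (3/8, 5/8), so H(X) = 0.6616 nats
H(Y|X) = Σ_x P(X=x) · H(Y|X=x):
  P(Y|X=0) = (1/3, 2/3), H(Y|X=0) = 0.6365, weight P(X=0) = 3/8
  P(Y|X=1) = (1/5, 4/5), H(Y|X=1) = 0.5004, weight P(X=1) = 5/8
H(Y|X) = 0.5514 nats

H(X) + H(Y|X) = 0.6616 + 0.5514 = 1.2130 nats

Both sides equal 1.2130 nats. ✓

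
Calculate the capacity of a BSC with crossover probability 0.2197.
0.2404 bits

For a binary symmetric channel (BSC) with error probability p:
Capacity C = 1 - H(p) bits per symbol

where H(p) = -p log₂(p) - (1-p) log₂(1-p) is the binary entropy function.

H(0.2197) = 0.7596 bits
C = 1 - 0.7596 = 0.2404 bits per symbol

This means we can reliably transmit up to 0.2404 bits of information per channel use.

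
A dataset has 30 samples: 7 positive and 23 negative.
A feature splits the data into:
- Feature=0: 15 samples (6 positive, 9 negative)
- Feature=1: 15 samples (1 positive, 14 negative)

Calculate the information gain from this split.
0.1216 bits

Information Gain = H(Y) - H(Y|Feature)

Before split:
P(positive) = 7/30 = 0.2333
H(Y) = 0.7838 bits

After split:
Feature=0: H = 0.9710 bits (weight = 15/30)
Feature=1: H = 0.3534 bits (weight = 15/30)
H(Y|Feature) = (15/30)×0.9710 + (15/30)×0.3534 = 0.6622 bits

Information Gain = 0.7838 - 0.6622 = 0.1216 bits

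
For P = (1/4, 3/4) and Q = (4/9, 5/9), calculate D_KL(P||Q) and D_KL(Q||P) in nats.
D_KL(P||Q) = 0.0812, D_KL(Q||P) = 0.0890

KL divergence is not symmetric: D_KL(P||Q) ≠ D_KL(Q||P) in general.

D_KL(P||Q) = 0.0812 nats
D_KL(Q||P) = 0.0890 nats

No, they are not equal!

This asymmetry is why KL divergence is not a true distance metric.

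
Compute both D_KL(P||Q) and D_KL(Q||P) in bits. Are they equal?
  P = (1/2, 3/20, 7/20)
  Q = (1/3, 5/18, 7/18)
D_KL(P||Q) = 0.1059, D_KL(Q||P) = 0.1111

KL divergence is not symmetric: D_KL(P||Q) ≠ D_KL(Q||P) in general.

D_KL(P||Q) = 0.1059 bits
D_KL(Q||P) = 0.1111 bits

No, they are not equal!

This asymmetry is why KL divergence is not a true distance metric.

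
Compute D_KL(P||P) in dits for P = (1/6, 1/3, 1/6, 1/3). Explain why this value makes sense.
0.0000 dits

KL divergence satisfies the Gibbs inequality: D_KL(P||Q) ≥ 0 for all distributions P, Q.

D_KL(P||Q) = Σ p(x) log(p(x)/q(x))
Each term is p(x) × log_10(p(x)/p(x)) = p(x) × log_10(1) = 0, so the sum is 0.
D_KL(P||Q) = 0.0000 dits

When P = Q, the KL divergence is exactly 0, as there is no 'divergence' between identical distributions.

This non-negativity is a fundamental property: relative entropy cannot be negative because it measures how different Q is from P.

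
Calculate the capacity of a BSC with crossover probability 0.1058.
0.5129 bits

For a binary symmetric channel (BSC) with error probability p:
Capacity C = 1 - H(p) bits per symbol

where H(p) = -p log₂(p) - (1-p) log₂(1-p) is the binary entropy function.

H(0.1058) = 0.4871 bits
C = 1 - 0.4871 = 0.5129 bits per symbol

This means we can reliably transmit up to 0.5129 bits of information per channel use.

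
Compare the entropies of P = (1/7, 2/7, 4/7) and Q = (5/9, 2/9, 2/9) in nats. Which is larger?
Q

Computing entropies in nats:
H(P) = 0.9557
H(Q) = 0.9950

Distribution Q has higher entropy.

Intuition: The distribution closer to uniform (more spread out) has higher entropy.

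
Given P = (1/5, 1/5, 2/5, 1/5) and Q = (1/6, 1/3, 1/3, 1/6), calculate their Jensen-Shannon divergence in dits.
0.0050 dits

Jensen-Shannon divergence is:
JSD(P||Q) = 0.5 × D_KL(P||M) + 0.5 × D_KL(Q||M)
where M = 0.5 × (P + Q) is the mixture distribution.

M = 0.5 × (1/5, 1/5, 2/5, 1/5) + 0.5 × (1/6, 1/3, 1/3, 1/6) = (0.183333, 4/15, 11/30, 0.183333)

D_KL(P||M) = 0.0052 dits
D_KL(Q||M) = 0.0047 dits

JSD(P||Q) = 0.5 × 0.0052 + 0.5 × 0.0047 = 0.0050 dits

Unlike KL divergence, JSD is symmetric and bounded: 0 ≤ JSD ≤ log(2).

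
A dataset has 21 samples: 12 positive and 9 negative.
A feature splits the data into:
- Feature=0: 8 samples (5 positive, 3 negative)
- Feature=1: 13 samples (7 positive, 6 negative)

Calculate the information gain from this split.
0.0052 bits

Information Gain = H(Y) - H(Y|Feature)

Before split:
P(positive) = 12/21 = 0.5714
H(Y) = 0.9852 bits

After split:
Feature=0: H = 0.9544 bits (weight = 8/21)
Feature=1: H = 0.9957 bits (weight = 13/21)
H(Y|Feature) = (8/21)×0.9544 + (13/21)×0.9957 = 0.9800 bits

Information Gain = 0.9852 - 0.9800 = 0.0052 bits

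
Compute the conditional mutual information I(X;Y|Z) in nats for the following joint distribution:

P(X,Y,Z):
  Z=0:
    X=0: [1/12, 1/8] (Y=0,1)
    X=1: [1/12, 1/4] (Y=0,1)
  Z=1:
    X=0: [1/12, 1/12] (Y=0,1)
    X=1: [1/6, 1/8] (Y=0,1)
0.0078 nats

Conditional mutual information: I(X;Y|Z) = H(X|Z) + H(Y|Z) - H(X,Y|Z)

H(Z) = 0.6897
H(X,Z) = 1.3510 → H(X|Z) = 0.6613
H(Y,Z) = 1.3398 → H(Y|Z) = 0.6501
H(X,Y,Z) = 1.9934 → H(X,Y|Z) = 1.3037

I(X;Y|Z) = 0.6613 + 0.6501 - 1.3037 = 0.0078 nats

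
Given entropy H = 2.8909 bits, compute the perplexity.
7.4173

Perplexity is 2^H (or exp(H) for natural log).

H = 2.8909 bits
Perplexity = 2^2.8909 = 7.4173

Interpretation: The model's uncertainty is equivalent to choosing uniformly among 7.4 options.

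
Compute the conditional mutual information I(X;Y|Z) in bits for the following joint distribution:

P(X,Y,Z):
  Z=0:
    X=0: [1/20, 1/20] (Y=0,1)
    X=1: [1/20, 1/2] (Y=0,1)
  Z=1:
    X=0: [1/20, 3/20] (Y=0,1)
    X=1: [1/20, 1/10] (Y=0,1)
0.0630 bits

Conditional mutual information: I(X;Y|Z) = H(X|Z) + H(Y|Z) - H(X,Y|Z)

H(Z) = 0.9341
H(X,Z) = 1.6815 → H(X|Z) = 0.7474
H(Y,Z) = 1.6388 → H(Y|Z) = 0.7047
H(X,Y,Z) = 2.3232 → H(X,Y|Z) = 1.3892

I(X;Y|Z) = 0.7474 + 0.7047 - 1.3892 = 0.0630 bits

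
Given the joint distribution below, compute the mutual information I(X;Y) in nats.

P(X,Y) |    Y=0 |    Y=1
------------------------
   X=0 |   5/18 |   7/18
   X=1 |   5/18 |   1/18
0.0840 nats

Mutual information: I(X;Y) = H(X) + H(Y) - H(X,Y)

Marginals:
P(X) = (2/3, 1/3), H(X) = 0.6365 nats
P(Y) = (5/9, 4/9), H(Y) = 0.6870 nats

Joint entropy: H(X,Y) = 1.2395 nats

I(X;Y) = 0.6365 + 0.6870 - 1.2395 = 0.0840 nats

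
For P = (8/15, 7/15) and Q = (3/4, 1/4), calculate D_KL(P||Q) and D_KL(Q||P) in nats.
D_KL(P||Q) = 0.1094, D_KL(Q||P) = 0.0997

KL divergence is not symmetric: D_KL(P||Q) ≠ D_KL(Q||P) in general.

D_KL(P||Q) = 0.1094 nats
D_KL(Q||P) = 0.0997 nats

No, they are not equal!

This asymmetry is why KL divergence is not a true distance metric.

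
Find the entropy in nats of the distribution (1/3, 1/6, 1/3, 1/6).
1.3297 nats

Shannon entropy is H(X) = -Σ p(x) log p(x).

For P = (1/3, 1/6, 1/3, 1/6):
H = -1/3 × log_e(1/3) -1/6 × log_e(1/6) -1/3 × log_e(1/3) -1/6 × log_e(1/6)
H = 1.3297 nats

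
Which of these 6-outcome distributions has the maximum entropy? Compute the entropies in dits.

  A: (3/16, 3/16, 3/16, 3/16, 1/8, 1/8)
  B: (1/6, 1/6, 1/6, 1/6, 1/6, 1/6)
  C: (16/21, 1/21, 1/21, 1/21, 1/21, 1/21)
B

For a discrete distribution over n outcomes, entropy is maximized by the uniform distribution.

Computing entropies:
H(A) = 0.7710 dits
H(B) = 0.7782 dits
H(C) = 0.4048 dits

The uniform distribution (where all probabilities equal 1/6) achieves the maximum entropy of log_10(6) = 0.7782 dits.

Distribution B has the highest entropy.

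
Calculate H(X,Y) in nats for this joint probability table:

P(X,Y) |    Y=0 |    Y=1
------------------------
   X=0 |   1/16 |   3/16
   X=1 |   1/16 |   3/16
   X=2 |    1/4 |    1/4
1.6675 nats

Joint entropy is H(X,Y) = -Σ_{x,y} p(x,y) log p(x,y).

Summing over all non-zero entries:
H(X,Y) = -[1/16·log_e(1/16) + 3/16·log_e(3/16) + 1/16·log_e(1/16) + 3/16·log_e(3/16) + 1/4·log_e(1/4) + 1/4·log_e(1/4)]
H(X,Y) = 1.6675 nats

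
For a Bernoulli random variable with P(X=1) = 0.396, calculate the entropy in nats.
0.6714 nats

The binary entropy function is:
H(p) = -p log(p) - (1-p) log(1-p)

H(0.396) = -0.396 × log_e(0.396) - 0.604 × log_e(0.604)
H(0.396) = 0.6714 nats

Note: Binary entropy is maximized at p=0.5 (H=1 bit) and minimized at p=0 or p=1 (H=0).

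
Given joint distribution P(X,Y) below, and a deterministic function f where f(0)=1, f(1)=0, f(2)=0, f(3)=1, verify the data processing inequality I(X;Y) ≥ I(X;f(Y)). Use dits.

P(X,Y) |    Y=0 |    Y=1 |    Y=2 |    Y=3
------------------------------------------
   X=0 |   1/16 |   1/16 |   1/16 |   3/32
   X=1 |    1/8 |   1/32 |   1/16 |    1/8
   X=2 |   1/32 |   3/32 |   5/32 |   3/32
I(X;Y) = 0.0316, I(X;f(Y)) = 0.0251, inequality holds: 0.0316 ≥ 0.0251

Data Processing Inequality: For any Markov chain X → Y → Z, we have I(X;Y) ≥ I(X;Z).

Here Z = f(Y) is a deterministic function of Y, forming X → Y → Z.

Original I(X;Y) = 0.0316 dits

After applying f:
P(X,Z) where Z=f(Y):
- P(X,Z=0) = P(X,Y=1) + P(X,Y=2)
- P(X,Z=1) = P(X,Y=0) + P(X,Y=3)

I(X;Z) = I(X;f(Y)) = 0.0251 dits

Verification: 0.0316 ≥ 0.0251 ✓

Information cannot be created by processing; the function f can only lose information about X.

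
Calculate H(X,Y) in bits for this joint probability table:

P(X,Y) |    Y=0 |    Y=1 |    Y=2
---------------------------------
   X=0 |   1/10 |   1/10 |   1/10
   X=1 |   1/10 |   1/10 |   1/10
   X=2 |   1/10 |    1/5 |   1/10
3.1219 bits

Joint entropy is H(X,Y) = -Σ_{x,y} p(x,y) log p(x,y).

Summing over all non-zero entries:
H(X,Y) = -[1/10·log_2(1/10) + 1/10·log_2(1/10) + 1/10·log_2(1/10) + 1/10·log_2(1/10) + 1/10·log_2(1/10) + 1/10·log_2(1/10) + 1/10·log_2(1/10) + 1/5·log_2(1/5) + 1/10·log_2(1/10)]
H(X,Y) = 3.1219 bits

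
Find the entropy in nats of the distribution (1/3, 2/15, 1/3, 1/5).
1.3229 nats

Shannon entropy is H(X) = -Σ p(x) log p(x).

For P = (1/3, 2/15, 1/3, 1/5):
H = -1/3 × log_e(1/3) -2/15 × log_e(2/15) -1/3 × log_e(1/3) -1/5 × log_e(1/5)
H = 1.3229 nats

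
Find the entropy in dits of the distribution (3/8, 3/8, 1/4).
0.4700 dits

Shannon entropy is H(X) = -Σ p(x) log p(x).

For P = (3/8, 3/8, 1/4):
H = -3/8 × log_10(3/8) -3/8 × log_10(3/8) -1/4 × log_10(1/4)
H = 0.4700 dits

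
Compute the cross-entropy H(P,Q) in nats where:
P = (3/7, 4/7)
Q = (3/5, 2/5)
0.7425 nats

Cross-entropy: H(P,Q) = -Σ p(x) log q(x)

Alternatively: H(P,Q) = H(P) + D_KL(P||Q)
H(P) = 0.6829 nats
D_KL(P||Q) = 0.0596 nats

H(P,Q) = 0.6829 + 0.0596 = 0.7425 nats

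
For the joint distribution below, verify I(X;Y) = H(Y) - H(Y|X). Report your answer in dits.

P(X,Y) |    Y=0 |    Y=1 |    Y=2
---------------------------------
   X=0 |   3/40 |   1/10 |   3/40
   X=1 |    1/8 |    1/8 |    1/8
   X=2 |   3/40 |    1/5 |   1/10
I(X;Y) = 0.0074 dits

Mutual information has multiple equivalent forms:
- I(X;Y) = H(X) - H(X|Y)
- I(X;Y) = H(Y) - H(Y|X)
- I(X;Y) = H(X) + H(Y) - H(X,Y)

Computing all quantities:
H(X) = 0.4700, H(Y) = 0.4690, H(X,Y) = 0.9316
H(X|Y) = 0.4626, H(Y|X) = 0.4616

Verification:
H(X) - H(X|Y) = 0.4700 - 0.4626 = 0.0074
H(Y) - H(Y|X) = 0.4690 - 0.4616 = 0.0074
H(X) + H(Y) - H(X,Y) = 0.4700 + 0.4690 - 0.9316 = 0.0074

All forms give I(X;Y) = 0.0074 dits. ✓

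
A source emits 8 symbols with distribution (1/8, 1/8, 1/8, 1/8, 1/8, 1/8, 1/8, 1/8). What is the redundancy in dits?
0.0000 dits

Redundancy measures how far a source is from maximum entropy:
R = H_max - H(X)

Maximum entropy for 8 symbols: H_max = log_10(8) = 0.9031 dits
Actual entropy: H(X) = 0.9031 dits
Redundancy: R = 0.9031 - 0.9031 = 0.0000 dits

This redundancy represents potential for compression: the source could be compressed by 0.0000 dits per symbol.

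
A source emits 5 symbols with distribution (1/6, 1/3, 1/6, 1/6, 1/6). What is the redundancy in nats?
0.0487 nats

Redundancy measures how far a source is from maximum entropy:
R = H_max - H(X)

Maximum entropy for 5 symbols: H_max = log_e(5) = 1.6094 nats
Actual entropy: H(X) = 1.5607 nats
Redundancy: R = 1.6094 - 1.5607 = 0.0487 nats

This redundancy represents potential for compression: the source could be compressed by 0.0487 nats per symbol.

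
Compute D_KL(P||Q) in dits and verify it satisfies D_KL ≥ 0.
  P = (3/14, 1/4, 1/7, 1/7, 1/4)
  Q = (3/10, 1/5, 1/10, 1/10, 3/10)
0.0174 dits

KL divergence satisfies the Gibbs inequality: D_KL(P||Q) ≥ 0 for all distributions P, Q.

D_KL(P||Q) = Σ p(x) log(p(x)/q(x))
Term by term:
  x=0: 3/14 × log_10[(3/14)/(3/10)] = -0.0313
  x=1: 1/4 × log_10[(1/4)/(1/5)] = 0.0242
  x=2: 1/7 × log_10[(1/7)/(1/10)] = 0.0221
  x=3: 1/7 × log_10[(1/7)/(1/10)] = 0.0221
  x=4: 1/4 × log_10[(1/4)/(3/10)] = -0.0198
D_KL(P||Q) = 0.0174 dits

D_KL(P||Q) = 0.0174 ≥ 0 ✓

This non-negativity is a fundamental property: relative entropy cannot be negative because it measures how different Q is from P.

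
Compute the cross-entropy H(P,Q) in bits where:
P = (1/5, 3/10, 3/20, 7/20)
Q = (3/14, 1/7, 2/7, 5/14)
2.0777 bits

Cross-entropy: H(P,Q) = -Σ p(x) log q(x)

Alternatively: H(P,Q) = H(P) + D_KL(P||Q)
H(P) = 1.9261 bits
D_KL(P||Q) = 0.1516 bits

H(P,Q) = 1.9261 + 0.1516 = 2.0777 bits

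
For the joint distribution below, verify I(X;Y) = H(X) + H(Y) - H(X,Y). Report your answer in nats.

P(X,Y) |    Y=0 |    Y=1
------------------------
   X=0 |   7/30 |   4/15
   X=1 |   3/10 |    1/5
I(X;Y) = 0.0090 nats

Mutual information has multiple equivalent forms:
- I(X;Y) = H(X) - H(X|Y)
- I(X;Y) = H(Y) - H(Y|X)
- I(X;Y) = H(X) + H(Y) - H(X,Y)

Computing all quantities:
H(X) = 0.6931, H(Y) = 0.6909, H(X,Y) = 1.3751
H(X|Y) = 0.6842, H(Y|X) = 0.6820

Verification:
H(X) - H(X|Y) = 0.6931 - 0.6842 = 0.0090
H(Y) - H(Y|X) = 0.6909 - 0.6820 = 0.0090
H(X) + H(Y) - H(X,Y) = 0.6931 + 0.6909 - 1.3751 = 0.0090

All forms give I(X;Y) = 0.0090 nats. ✓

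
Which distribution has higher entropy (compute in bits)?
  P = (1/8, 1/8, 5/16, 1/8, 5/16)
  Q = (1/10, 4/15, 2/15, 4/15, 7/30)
Q

Computing entropies in bits:
H(P) = 2.1738
H(Q) = 2.2267

Distribution Q has higher entropy.

Intuition: The distribution closer to uniform (more spread out) has higher entropy.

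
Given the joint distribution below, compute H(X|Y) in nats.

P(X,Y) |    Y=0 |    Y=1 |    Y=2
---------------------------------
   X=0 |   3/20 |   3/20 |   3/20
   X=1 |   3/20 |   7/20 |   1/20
0.6258 nats

Using the chain rule: H(X|Y) = H(X,Y) - H(Y)

First, compute H(X,Y) = 1.6555 nats

Marginal P(Y) = (3/10, 1/2, 1/5)
H(Y) = 1.0297 nats

H(X|Y) = H(X,Y) - H(Y) = 1.6555 - 1.0297 = 0.6258 nats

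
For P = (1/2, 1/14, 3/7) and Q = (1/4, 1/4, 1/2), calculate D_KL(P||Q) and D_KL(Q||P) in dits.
D_KL(P||Q) = 0.0830, D_KL(Q||P) = 0.0942

KL divergence is not symmetric: D_KL(P||Q) ≠ D_KL(Q||P) in general.

D_KL(P||Q) = 0.0830 dits
D_KL(Q||P) = 0.0942 dits

No, they are not equal!

This asymmetry is why KL divergence is not a true distance metric.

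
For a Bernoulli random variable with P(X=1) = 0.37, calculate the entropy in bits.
0.9507 bits

The binary entropy function is:
H(p) = -p log(p) - (1-p) log(1-p)

H(0.37) = -0.37 × log_2(0.37) - 0.63 × log_2(0.63)
H(0.37) = 0.9507 bits

Note: Binary entropy is maximized at p=0.5 (H=1 bit) and minimized at p=0 or p=1 (H=0).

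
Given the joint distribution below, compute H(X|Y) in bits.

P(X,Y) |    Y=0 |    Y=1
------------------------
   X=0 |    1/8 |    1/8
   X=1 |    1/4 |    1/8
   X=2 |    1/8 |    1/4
1.5000 bits

Using the chain rule: H(X|Y) = H(X,Y) - H(Y)

First, compute H(X,Y) = 2.5000 bits

Marginal P(Y) = (1/2, 1/2)
H(Y) = 1.0000 bits

H(X|Y) = H(X,Y) - H(Y) = 2.5000 - 1.0000 = 1.5000 bits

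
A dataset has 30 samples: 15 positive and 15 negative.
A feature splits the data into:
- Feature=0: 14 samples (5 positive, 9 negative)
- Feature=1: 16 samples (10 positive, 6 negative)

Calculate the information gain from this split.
0.0522 bits

Information Gain = H(Y) - H(Y|Feature)

Before split:
P(positive) = 15/30 = 0.5000
H(Y) = 1.0000 bits

After split:
Feature=0: H = 0.9403 bits (weight = 14/30)
Feature=1: H = 0.9544 bits (weight = 16/30)
H(Y|Feature) = (14/30)×0.9403 + (16/30)×0.9544 = 0.9478 bits

Information Gain = 1.0000 - 0.9478 = 0.0522 bits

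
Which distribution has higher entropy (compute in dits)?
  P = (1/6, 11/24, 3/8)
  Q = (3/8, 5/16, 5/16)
Q

Computing entropies in dits:
H(P) = 0.4447
H(Q) = 0.4755

Distribution Q has higher entropy.

Intuition: The distribution closer to uniform (more spread out) has higher entropy.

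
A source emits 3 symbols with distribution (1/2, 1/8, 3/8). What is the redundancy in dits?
0.0540 dits

Redundancy measures how far a source is from maximum entropy:
R = H_max - H(X)

Maximum entropy for 3 symbols: H_max = log_10(3) = 0.4771 dits
Actual entropy: H(X) = 0.4231 dits
Redundancy: R = 0.4771 - 0.4231 = 0.0540 dits

This redundancy represents potential for compression: the source could be compressed by 0.0540 dits per symbol.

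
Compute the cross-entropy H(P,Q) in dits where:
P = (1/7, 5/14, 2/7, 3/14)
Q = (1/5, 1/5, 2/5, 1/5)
0.6130 dits

Cross-entropy: H(P,Q) = -Σ p(x) log q(x)

Alternatively: H(P,Q) = H(P) + D_KL(P||Q)
H(P) = 0.5792 dits
D_KL(P||Q) = 0.0337 dits

H(P,Q) = 0.5792 + 0.0337 = 0.6130 dits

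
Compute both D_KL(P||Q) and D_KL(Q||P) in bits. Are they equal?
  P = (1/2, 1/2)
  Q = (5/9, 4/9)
D_KL(P||Q) = 0.0090, D_KL(Q||P) = 0.0089

KL divergence is not symmetric: D_KL(P||Q) ≠ D_KL(Q||P) in general.

D_KL(P||Q) = 0.0090 bits
D_KL(Q||P) = 0.0089 bits

No, they are not equal!

This asymmetry is why KL divergence is not a true distance metric.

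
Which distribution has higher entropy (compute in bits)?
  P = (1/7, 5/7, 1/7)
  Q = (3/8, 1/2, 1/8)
Q

Computing entropies in bits:
H(P) = 1.1488
H(Q) = 1.4056

Distribution Q has higher entropy.

Intuition: The distribution closer to uniform (more spread out) has higher entropy.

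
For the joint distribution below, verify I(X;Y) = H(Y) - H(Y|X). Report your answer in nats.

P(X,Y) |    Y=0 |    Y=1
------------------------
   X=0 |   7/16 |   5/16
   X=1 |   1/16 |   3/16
I(X;Y) = 0.0432 nats

Mutual information has multiple equivalent forms:
- I(X;Y) = H(X) - H(X|Y)
- I(X;Y) = H(Y) - H(Y|X)
- I(X;Y) = H(X) + H(Y) - H(X,Y)

Computing all quantities:
H(X) = 0.5623, H(Y) = 0.6931, H(X,Y) = 1.2123
H(X|Y) = 0.5192, H(Y|X) = 0.6500

Verification:
H(X) - H(X|Y) = 0.5623 - 0.5192 = 0.0432
H(Y) - H(Y|X) = 0.6931 - 0.6500 = 0.0432
H(X) + H(Y) - H(X,Y) = 0.5623 + 0.6931 - 1.2123 = 0.0432

All forms give I(X;Y) = 0.0432 nats. ✓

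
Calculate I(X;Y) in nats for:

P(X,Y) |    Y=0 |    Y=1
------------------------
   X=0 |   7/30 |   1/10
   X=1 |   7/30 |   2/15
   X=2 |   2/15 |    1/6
0.0230 nats

Mutual information: I(X;Y) = H(X) + H(Y) - H(X,Y)

Marginals:
P(X) = (1/3, 11/30, 3/10), H(X) = 1.0953 nats
P(Y) = (3/5, 2/5), H(Y) = 0.6730 nats

Joint entropy: H(X,Y) = 1.7453 nats

I(X;Y) = 1.0953 + 0.6730 - 1.7453 = 0.0230 nats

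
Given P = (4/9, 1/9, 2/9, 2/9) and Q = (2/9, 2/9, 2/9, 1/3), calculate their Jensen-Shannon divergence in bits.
0.0489 bits

Jensen-Shannon divergence is:
JSD(P||Q) = 0.5 × D_KL(P||M) + 0.5 × D_KL(Q||M)
where M = 0.5 × (P + Q) is the mixture distribution.

M = 0.5 × (4/9, 1/9, 2/9, 2/9) + 0.5 × (2/9, 2/9, 2/9, 1/3) = (1/3, 1/6, 2/9, 5/18)

D_KL(P||M) = 0.0479 bits
D_KL(Q||M) = 0.0499 bits

JSD(P||Q) = 0.5 × 0.0479 + 0.5 × 0.0499 = 0.0489 bits

Unlike KL divergence, JSD is symmetric and bounded: 0 ≤ JSD ≤ log(2).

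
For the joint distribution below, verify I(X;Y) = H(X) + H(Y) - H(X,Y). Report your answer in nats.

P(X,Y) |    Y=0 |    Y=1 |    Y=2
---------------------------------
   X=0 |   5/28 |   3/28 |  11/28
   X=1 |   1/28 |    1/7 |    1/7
I(X;Y) = 0.0500 nats

Mutual information has multiple equivalent forms:
- I(X;Y) = H(X) - H(X|Y)
- I(X;Y) = H(Y) - H(Y|X)
- I(X;Y) = H(X) + H(Y) - H(X,Y)

Computing all quantities:
H(X) = 0.6279, H(Y) = 1.0110, H(X,Y) = 1.5890
H(X|Y) = 0.5779, H(Y|X) = 0.9610

Verification:
H(X) - H(X|Y) = 0.6279 - 0.5779 = 0.0500
H(Y) - H(Y|X) = 1.0110 - 0.9610 = 0.0500
H(X) + H(Y) - H(X,Y) = 0.6279 + 1.0110 - 1.5890 = 0.0500

All forms give I(X;Y) = 0.0500 nats. ✓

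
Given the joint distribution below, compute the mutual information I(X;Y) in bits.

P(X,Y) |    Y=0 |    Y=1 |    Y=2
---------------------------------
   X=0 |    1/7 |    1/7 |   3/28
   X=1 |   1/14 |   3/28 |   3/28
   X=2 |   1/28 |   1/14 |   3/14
0.0927 bits

Mutual information: I(X;Y) = H(X) + H(Y) - H(X,Y)

Marginals:
P(X) = (11/28, 2/7, 9/28), H(X) = 1.5722 bits
P(Y) = (1/4, 9/28, 3/7), H(Y) = 1.5502 bits

Joint entropy: H(X,Y) = 3.0297 bits

I(X;Y) = 1.5722 + 1.5502 - 3.0297 = 0.0927 bits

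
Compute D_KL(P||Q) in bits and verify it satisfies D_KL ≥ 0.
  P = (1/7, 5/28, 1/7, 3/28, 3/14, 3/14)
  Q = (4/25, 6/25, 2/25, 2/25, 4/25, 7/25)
0.0728 bits

KL divergence satisfies the Gibbs inequality: D_KL(P||Q) ≥ 0 for all distributions P, Q.

D_KL(P||Q) = Σ p(x) log(p(x)/q(x))
Term by term:
  x=0: 1/7 × log_2[(1/7)/(4/25)] = -0.0234
  x=1: 5/28 × log_2[(5/28)/(6/25)] = -0.0762
  x=2: 1/7 × log_2[(1/7)/(2/25)] = 0.1195
  x=3: 3/28 × log_2[(3/28)/(2/25)] = 0.0452
  x=4: 3/14 × log_2[(3/14)/(4/25)] = 0.0903
  x=5: 3/14 × log_2[(3/14)/(7/25)] = -0.0827
D_KL(P||Q) = 0.0728 bits

D_KL(P||Q) = 0.0728 ≥ 0 ✓

This non-negativity is a fundamental property: relative entropy cannot be negative because it measures how different Q is from P.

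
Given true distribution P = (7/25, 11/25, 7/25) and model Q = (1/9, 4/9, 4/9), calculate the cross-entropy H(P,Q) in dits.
0.5208 dits

Cross-entropy: H(P,Q) = -Σ p(x) log q(x)

Alternatively: H(P,Q) = H(P) + D_KL(P||Q)
H(P) = 0.4665 dits
D_KL(P||Q) = 0.0543 dits

H(P,Q) = 0.4665 + 0.0543 = 0.5208 dits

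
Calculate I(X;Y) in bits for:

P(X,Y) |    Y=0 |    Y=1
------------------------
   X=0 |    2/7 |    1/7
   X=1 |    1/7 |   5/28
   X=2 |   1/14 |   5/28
0.0721 bits

Mutual information: I(X;Y) = H(X) + H(Y) - H(X,Y)

Marginals:
P(X) = (3/7, 9/28, 1/4), H(X) = 1.5502 bits
P(Y) = (1/2, 1/2), H(Y) = 1.0000 bits

Joint entropy: H(X,Y) = 2.4781 bits

I(X;Y) = 1.5502 + 1.0000 - 2.4781 = 0.0721 bits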